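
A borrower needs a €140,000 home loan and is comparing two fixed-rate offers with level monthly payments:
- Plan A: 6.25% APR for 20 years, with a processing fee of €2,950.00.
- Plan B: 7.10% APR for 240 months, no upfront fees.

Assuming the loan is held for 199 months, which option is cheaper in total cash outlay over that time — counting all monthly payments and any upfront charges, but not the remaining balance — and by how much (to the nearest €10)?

Plan A: monthly rate = 6.25%/12 = 0.0052083; payment = 140,000 × 0.0052083 / (1 − (1+0.0052083)^−240) = €1,023.30.
Plan B: at 7.10% the monthly rate is 0.0059167, so the payment is 140,000 × 0.0059167 / (1 − 1.0059167^−240) = €1,093.84.
Over 199 months: Plan A costs 199 × €1,023.30 + €2,950.00 = €206,586.70; Plan B costs 199 × €1,093.84 = €217,674.16.
Plan A is cheaper by €217,674.16 − €206,586.70 = €11,087.46.

Plan A by €11,090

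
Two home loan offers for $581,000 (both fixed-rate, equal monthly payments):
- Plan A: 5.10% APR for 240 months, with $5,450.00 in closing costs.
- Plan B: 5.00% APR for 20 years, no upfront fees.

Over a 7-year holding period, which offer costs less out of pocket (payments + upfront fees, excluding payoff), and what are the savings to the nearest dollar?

Plan A: monthly rate = 5.1%/12 = 0.0042500; payment = 581,000 × 0.0042500 / (1 − (1+0.0042500)^−240) = $3,866.51.
Plan B: monthly rate = 5%/12 = 0.0041667; payment = 581,000 × 0.0041667 / (1 − (1+0.0041667)^−240) = $3,834.34.
Over 84 months: Plan A costs 84 × $3,866.51 + $5,450.00 = $330,236.84; Plan B costs 84 × $3,834.34 = $322,084.56.
Plan B is cheaper by $330,236.84 − $322,084.56 = $8,152.28.

Plan B by $8,152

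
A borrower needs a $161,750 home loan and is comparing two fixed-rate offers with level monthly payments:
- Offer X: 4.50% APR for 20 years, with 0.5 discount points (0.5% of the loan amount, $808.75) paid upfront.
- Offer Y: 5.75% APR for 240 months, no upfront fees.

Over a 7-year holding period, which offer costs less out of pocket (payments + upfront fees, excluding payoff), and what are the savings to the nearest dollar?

Offer X: monthly rate = 4.5%/12 = 0.0037500; payment = 161,750 × 0.0037500 / (1 − (1+0.0037500)^−240) = $1,023.31.
Offer Y: at 5.75% the monthly rate is 0.0047917, so the payment is 161,750 × 0.0047917 / (1 − 1.0047917^−240) = $1,135.62.
Over 84 months: Offer X costs 84 × $1,023.31 + $808.75 = $86,766.79; Offer Y costs 84 × $1,135.62 = $95,392.08.
Offer X is cheaper by $95,392.08 − $86,766.79 = $8,625.29.

Offer X by $8,625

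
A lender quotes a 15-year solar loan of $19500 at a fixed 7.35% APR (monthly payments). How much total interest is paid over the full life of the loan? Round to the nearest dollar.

$12,740

Monthly rate = 7.35%/12 = 0.0061250; payment = 19,500 × 0.0061250 / (1 − (1+0.0061250)^−180) = $179.11.
Total paid = 180 × $179.11 = $32,239.80; interest = $32,239.80 − $19,500 = $12,739.80.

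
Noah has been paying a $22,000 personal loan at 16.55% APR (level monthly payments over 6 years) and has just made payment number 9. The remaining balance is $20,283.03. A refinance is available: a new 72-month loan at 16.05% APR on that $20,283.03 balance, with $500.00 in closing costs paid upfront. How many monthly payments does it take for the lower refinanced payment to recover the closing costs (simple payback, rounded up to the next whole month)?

12 months

Current payment = 22,000 × 16.55%/12 / (1 − (1+0.0137917)^−72) = $483.91.
Refinanced payment = 20,283.03 × 0.0133750 / (1 − (1+0.0133750)^−72) = $440.53.
Monthly savings = $483.91 − $440.53 = $43.38.
Break-even = $500.00 / $43.38 = 11.53 → 12 months.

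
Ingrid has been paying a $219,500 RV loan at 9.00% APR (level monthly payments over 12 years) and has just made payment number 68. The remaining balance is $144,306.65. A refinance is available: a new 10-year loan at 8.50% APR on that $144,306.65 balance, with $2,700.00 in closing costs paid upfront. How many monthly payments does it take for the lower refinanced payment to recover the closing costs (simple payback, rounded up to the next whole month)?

Current payment = 219,500 × 9%/12 / (1 − (1+0.0075000)^−144) = $2,497.98.
Refinanced payment = 144,306.65 × 0.0070833 / (1 − (1+0.0070833)^−120) = $1,789.20.
Monthly savings = $2,497.98 − $1,789.20 = $708.78.
Break-even = $2,700.00 / $708.78 = 3.81 → 4 months.

4 months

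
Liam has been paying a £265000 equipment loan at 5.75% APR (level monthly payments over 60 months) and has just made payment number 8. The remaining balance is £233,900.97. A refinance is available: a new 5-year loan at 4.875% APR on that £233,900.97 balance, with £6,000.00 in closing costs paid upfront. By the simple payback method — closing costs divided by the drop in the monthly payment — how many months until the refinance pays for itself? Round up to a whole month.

9 months

Current payment = 265,000 × 5.75%/12 / (1 − (1+0.0047917)^−60) = £5,092.44.
Refinanced payment = 233,900.97 × 0.0040625 / (1 − (1+0.0040625)^−60) = £4,400.62.
Monthly savings = £5,092.44 − £4,400.62 = £691.82.
Break-even = £6,000.00 / £691.82 = 8.67 → 9 months.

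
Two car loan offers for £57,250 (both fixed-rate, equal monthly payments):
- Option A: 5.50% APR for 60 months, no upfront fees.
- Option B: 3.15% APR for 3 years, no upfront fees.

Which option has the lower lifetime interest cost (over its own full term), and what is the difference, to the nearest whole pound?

Option B by £5,540

Option A: at 5.50% the monthly rate is 0.0045833, so the payment is 57,250 × 0.0045833 / (1 − 1.0045833^−60) = £1,093.54.
Total interest on Option A = 60 × £1,093.54 − £57,250 = £8,362.40.
Option B: monthly rate = 3.15%/12 = 0.0026250; payment = 57,250 × 0.0026250 / (1 − (1+0.0026250)^−36) = £1,668.69.
Total interest on Option B = 36 × £1,668.69 − £57,250 = £2,822.84.
Option B is lower by £5,539.56.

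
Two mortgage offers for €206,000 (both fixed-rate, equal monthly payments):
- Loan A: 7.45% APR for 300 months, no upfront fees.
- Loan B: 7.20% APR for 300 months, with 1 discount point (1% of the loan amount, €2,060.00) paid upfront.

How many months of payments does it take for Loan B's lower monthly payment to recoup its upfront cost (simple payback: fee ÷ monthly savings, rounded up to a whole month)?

Loan A: monthly rate = 7.45%/12 = 0.0062083; payment = 206,000 × 0.0062083 / (1 − (1+0.0062083)^−300) = €1,515.63.
Loan B: at 7.20% the monthly rate is 0.0060000, so the payment is 206,000 × 0.0060000 / (1 − 1.0060000^−300) = €1,482.35.
Monthly savings = €1,515.63 − €1,482.35 = €33.28.
Break-even = €2,060.00 / €33.28 = 61.90 → 62 months.

62 months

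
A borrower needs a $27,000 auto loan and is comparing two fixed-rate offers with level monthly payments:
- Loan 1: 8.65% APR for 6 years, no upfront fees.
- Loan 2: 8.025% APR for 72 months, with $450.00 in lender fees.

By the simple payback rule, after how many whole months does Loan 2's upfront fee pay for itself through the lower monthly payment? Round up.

Loan 1: at 8.65% the monthly rate is 0.0072083, so the payment is 27,000 × 0.0072083 / (1 − 1.0072083^−72) = $482.01.
Loan 2: monthly rate = 8.025%/12 = 0.0066875; payment = 27,000 × 0.0066875 / (1 − (1+0.0066875)^−72) = $473.73.
Monthly savings = $482.01 − $473.73 = $8.28.
Break-even = $450.00 / $8.28 = 54.35 → 55 months.

55 months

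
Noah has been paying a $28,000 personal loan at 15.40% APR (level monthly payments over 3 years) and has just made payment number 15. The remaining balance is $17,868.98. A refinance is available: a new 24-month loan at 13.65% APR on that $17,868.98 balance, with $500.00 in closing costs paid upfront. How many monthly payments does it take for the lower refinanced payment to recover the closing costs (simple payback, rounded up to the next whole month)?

Current payment = 28,000 × 15.4%/12 / (1 − (1+0.0128333)^−36) = $976.12.
Refinanced payment = 17,868.98 × 0.0113750 / (1 − (1+0.0113750)^−24) = $854.99.
Monthly savings = $976.12 − $854.99 = $121.13.
Break-even = $500.00 / $121.13 = 4.13 → 5 months.

5 months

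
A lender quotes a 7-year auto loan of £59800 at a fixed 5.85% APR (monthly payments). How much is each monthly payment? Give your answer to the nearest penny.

Monthly rate = 5.85%/12 = 0.0048750; payment = 59,800 × 0.0048750 / (1 − (1+0.0048750)^−84) = £869.30.

£869.30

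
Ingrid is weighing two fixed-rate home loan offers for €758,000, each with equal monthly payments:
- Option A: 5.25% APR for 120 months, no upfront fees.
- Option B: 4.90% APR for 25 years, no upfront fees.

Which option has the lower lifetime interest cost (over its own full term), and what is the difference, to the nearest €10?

Option A: at 5.25% the monthly rate is 0.0043750, so the payment is 758,000 × 0.0043750 / (1 − 1.0043750^−120) = €8,132.71.
Total interest on Option A = 120 × €8,132.71 − €758,000 = €217,925.20.
Option B: monthly rate = 4.9%/12 = 0.0040833; payment = 758,000 × 0.0040833 / (1 − (1+0.0040833)^−300) = €4,387.14.
Total interest on Option B = 300 × €4,387.14 − €758,000 = €558,142.00.
Option A is lower by €340,216.80.

Option A by €340,220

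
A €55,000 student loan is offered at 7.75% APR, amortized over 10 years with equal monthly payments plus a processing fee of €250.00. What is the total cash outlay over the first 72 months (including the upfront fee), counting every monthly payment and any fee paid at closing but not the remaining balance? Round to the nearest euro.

€47,774

At 7.75% the monthly rate is 0.0064583, so the payment is 55,000 × 0.0064583 / (1 − 1.0064583^−120) = €660.06.
Total outlay = 72 × €660.06 + €250.00 = €47,774.32.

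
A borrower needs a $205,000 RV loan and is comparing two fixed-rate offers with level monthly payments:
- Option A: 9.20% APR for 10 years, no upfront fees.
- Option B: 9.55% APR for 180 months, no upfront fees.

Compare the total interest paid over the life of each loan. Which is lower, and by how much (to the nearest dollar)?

Option A by $72,142

Option A: monthly rate = 9.2%/12 = 0.0076667; payment = 205,000 × 0.0076667 / (1 − (1+0.0076667)^−120) = $2,619.09.
Total interest on Option A = 120 × $2,619.09 − $205,000 = $109,290.80.
Option B: monthly rate = 9.55%/12 = 0.0079583; payment = 205,000 × 0.0079583 / (1 − (1+0.0079583)^−180) = $2,146.85.
Total interest on Option B = 180 × $2,146.85 − $205,000 = $181,433.00.
Option A is lower by $72,142.20.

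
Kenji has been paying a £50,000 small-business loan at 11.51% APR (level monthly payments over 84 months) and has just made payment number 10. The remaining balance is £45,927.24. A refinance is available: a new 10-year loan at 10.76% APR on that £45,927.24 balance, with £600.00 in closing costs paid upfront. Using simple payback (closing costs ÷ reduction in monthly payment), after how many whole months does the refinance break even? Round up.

Current payment = 50,000 × 11.51%/12 / (1 − (1+0.0095917)^−84) = £869.59.
Refinanced payment = 45,927.24 × 0.0089667 / (1 − (1+0.0089667)^−120) = £626.42.
Monthly savings = £869.59 − £626.42 = £243.17.
Break-even = £600.00 / £243.17 = 2.47 → 3 months.

3 months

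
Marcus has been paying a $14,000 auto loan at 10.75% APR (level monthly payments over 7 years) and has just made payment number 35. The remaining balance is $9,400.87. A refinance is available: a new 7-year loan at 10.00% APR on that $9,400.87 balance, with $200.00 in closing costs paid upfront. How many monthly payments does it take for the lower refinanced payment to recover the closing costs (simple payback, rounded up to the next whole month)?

3 months

Current payment = 14,000 × 10.75%/12 / (1 − (1+0.0089583)^−84) = $237.88.
Refinanced payment = 9,400.87 × 0.0083333 / (1 − (1+0.0083333)^−84) = $156.07.
Monthly savings = $237.88 − $156.07 = $81.81.
Break-even = $200.00 / $81.81 = 2.44 → 3 months.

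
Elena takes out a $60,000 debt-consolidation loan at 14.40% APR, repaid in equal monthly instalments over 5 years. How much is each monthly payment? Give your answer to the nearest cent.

$1,408.57

Monthly rate = 14.4%/12 = 0.0120000; payment = 60,000 × 0.0120000 / (1 − (1+0.0120000)^−60) = $1,408.57.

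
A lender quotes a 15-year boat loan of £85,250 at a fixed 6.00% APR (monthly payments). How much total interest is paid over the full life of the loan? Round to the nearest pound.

Monthly rate = 6%/12 = 0.0050000; payment = 85,250 × 0.0050000 / (1 − (1+0.0050000)^−180) = £719.39.
Total paid = 180 × £719.39 = £129,490.20; interest = £129,490.20 − £85,250 = £44,240.20.

£44,240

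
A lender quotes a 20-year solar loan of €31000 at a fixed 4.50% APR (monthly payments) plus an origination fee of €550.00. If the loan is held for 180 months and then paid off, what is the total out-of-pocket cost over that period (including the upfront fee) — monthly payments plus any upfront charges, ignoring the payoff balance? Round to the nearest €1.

Monthly rate = 4.5%/12 = 0.0037500; payment = 31,000 × 0.0037500 / (1 − (1+0.0037500)^−240) = €196.12.
Total outlay = 180 × €196.12 + €550.00 = €35,851.60.

€35,852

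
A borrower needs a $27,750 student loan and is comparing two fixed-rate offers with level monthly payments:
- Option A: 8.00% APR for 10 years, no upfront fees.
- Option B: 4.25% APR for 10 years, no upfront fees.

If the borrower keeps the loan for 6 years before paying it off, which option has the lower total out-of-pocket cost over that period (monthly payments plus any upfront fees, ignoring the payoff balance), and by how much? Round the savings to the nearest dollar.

Option A: monthly rate = 8%/12 = 0.0066667; payment = 27,750 × 0.0066667 / (1 − (1+0.0066667)^−120) = $336.68.
Option B: at 4.25% the monthly rate is 0.0035417, so the payment is 27,750 × 0.0035417 / (1 − 1.0035417^−120) = $284.26.
Over 72 months: Option A costs 72 × $336.68 = $24,240.96; Option B costs 72 × $284.26 = $20,466.72.
Option B is cheaper by $24,240.96 − $20,466.72 = $3,774.24.

Option B by $3,774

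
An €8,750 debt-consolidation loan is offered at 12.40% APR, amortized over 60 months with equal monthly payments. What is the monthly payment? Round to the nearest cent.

Monthly rate = 12.4%/12 = 0.0103333; payment = 8,750 × 0.0103333 / (1 − (1+0.0103333)^−60) = €196.41.

€196.41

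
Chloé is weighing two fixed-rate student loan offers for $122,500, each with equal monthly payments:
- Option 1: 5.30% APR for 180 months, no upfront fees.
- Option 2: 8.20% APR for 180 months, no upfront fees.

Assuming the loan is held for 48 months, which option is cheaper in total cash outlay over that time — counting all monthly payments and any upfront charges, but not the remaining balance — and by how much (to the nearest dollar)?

Option 1: monthly rate = 5.3%/12 = 0.0044167; payment = 122,500 × 0.0044167 / (1 − (1+0.0044167)^−180) = $987.97.
Option 2: monthly rate = 8.2%/12 = 0.0068333; payment = 122,500 × 0.0068333 / (1 − (1+0.0068333)^−180) = $1,184.86.
Over 48 months: Option 1 costs 48 × $987.97 = $47,422.56; Option 2 costs 48 × $1,184.86 = $56,873.28.
Option 1 is cheaper by $56,873.28 − $47,422.56 = $9,450.72.

Option 1 by $9,451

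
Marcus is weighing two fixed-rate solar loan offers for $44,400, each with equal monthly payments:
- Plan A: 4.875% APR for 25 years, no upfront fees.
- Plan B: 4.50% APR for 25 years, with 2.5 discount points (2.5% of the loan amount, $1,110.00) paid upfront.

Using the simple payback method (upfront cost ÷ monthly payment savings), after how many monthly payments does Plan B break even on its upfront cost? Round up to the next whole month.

Plan A: at 4.875% the monthly rate is 0.0040625, so the payment is 44,400 × 0.0040625 / (1 − 1.0040625^−300) = $256.33.
Plan B: at 4.50% the monthly rate is 0.0037500, so the payment is 44,400 × 0.0037500 / (1 − 1.0037500^−300) = $246.79.
Monthly savings = $256.33 − $246.79 = $9.54.
Break-even = $1,110.00 / $9.54 = 116.35 → 117 months.

117 months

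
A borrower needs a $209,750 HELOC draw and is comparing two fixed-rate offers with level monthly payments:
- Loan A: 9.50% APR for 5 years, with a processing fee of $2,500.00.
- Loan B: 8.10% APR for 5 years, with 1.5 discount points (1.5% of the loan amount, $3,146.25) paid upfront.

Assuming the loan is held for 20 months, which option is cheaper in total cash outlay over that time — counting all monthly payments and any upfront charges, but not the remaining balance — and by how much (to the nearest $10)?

Loan B by $2,200

Loan A: monthly rate = 9.5%/12 = 0.0079167; payment = 209,750 × 0.0079167 / (1 − (1+0.0079167)^−60) = $4,405.14.
Loan B: at 8.10% the monthly rate is 0.0067500, so the payment is 209,750 × 0.0067500 / (1 − 1.0067500^−60) = $4,263.02.
Over 20 months: Loan A costs 20 × $4,405.14 + $2,500.00 = $90,602.80; Loan B costs 20 × $4,263.02 + $3,146.25 = $88,406.65.
Loan B is cheaper by $90,602.80 − $88,406.65 = $2,196.15.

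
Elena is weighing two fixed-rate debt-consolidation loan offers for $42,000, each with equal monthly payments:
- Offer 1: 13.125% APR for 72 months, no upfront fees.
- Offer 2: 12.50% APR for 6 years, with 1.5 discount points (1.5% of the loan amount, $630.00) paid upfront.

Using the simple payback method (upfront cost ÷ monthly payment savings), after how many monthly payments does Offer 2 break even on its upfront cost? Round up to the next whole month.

Offer 1: monthly rate = 13.125%/12 = 0.0109375; payment = 42,000 × 0.0109375 / (1 − (1+0.0109375)^−72) = $845.89.
Offer 2: monthly rate = 12.5%/12 = 0.0104167; payment = 42,000 × 0.0104167 / (1 − (1+0.0104167)^−72) = $832.07.
Monthly savings = $845.89 − $832.07 = $13.82.
Break-even = $630.00 / $13.82 = 45.59 → 46 months.

46 months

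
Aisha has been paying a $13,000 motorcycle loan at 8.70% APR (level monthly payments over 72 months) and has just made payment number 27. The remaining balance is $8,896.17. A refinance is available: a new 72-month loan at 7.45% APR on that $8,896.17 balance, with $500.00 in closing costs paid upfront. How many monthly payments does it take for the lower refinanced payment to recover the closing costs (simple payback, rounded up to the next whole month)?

Current payment = 13,000 × 8.7%/12 / (1 − (1+0.0072500)^−72) = $232.40.
Refinanced payment = 8,896.17 × 0.0062083 / (1 − (1+0.0062083)^−72) = $153.60.
Monthly savings = $232.40 − $153.60 = $78.80.
Break-even = $500.00 / $78.80 = 6.35 → 7 months.

7 months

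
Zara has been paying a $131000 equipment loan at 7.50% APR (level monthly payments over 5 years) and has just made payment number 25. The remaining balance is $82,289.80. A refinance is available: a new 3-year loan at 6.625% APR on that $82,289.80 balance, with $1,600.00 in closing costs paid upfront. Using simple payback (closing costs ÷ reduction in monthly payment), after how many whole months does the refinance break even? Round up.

17 months

Current payment = 131,000 × 7.5%/12 / (1 − (1+0.0062500)^−60) = $2,624.97.
Refinanced payment = 82,289.80 × 0.0055208 / (1 − (1+0.0055208)^−36) = $2,526.78.
Monthly savings = $2,624.97 − $2,526.78 = $98.19.
Break-even = $1,600.00 / $98.19 = 16.29 → 17 months.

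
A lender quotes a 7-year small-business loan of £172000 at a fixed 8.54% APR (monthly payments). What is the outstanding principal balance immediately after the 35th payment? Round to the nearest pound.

£112,492

With monthly rate i = 8.54%/12 = 0.0071167, the balance after k of n payments is P · [(1+i)^n − (1+i)^k] / [(1+i)^n − 1].
(1+0.0071167)^84 = 1.81426943 and (1+0.0071167)^35 = 1.28171778, so the balance is 172,000 × (1.81426943 − 1.28171778) / (1.81426943 − 1) = £112,492.11.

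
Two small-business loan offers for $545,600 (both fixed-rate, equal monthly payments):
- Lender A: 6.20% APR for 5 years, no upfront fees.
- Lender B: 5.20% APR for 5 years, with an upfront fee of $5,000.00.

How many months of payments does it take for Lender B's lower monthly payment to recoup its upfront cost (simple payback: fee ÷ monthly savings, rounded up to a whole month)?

Lender A: at 6.20% the monthly rate is 0.0051667, so the payment is 545,600 × 0.0051667 / (1 − 1.0051667^−60) = $10,598.79.
Lender B: at 5.20% the monthly rate is 0.0043333, so the payment is 545,600 × 0.0043333 / (1 − 1.0043333^−60) = $10,346.21.
Monthly savings = $10,598.79 − $10,346.21 = $252.58.
Break-even = $5,000.00 / $252.58 = 19.80 → 20 months.

20 months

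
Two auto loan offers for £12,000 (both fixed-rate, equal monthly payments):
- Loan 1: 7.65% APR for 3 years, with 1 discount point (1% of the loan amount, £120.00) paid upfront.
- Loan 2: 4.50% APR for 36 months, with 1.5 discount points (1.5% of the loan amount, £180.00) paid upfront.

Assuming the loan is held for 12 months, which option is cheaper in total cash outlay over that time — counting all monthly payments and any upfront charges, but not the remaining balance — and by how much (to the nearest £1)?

Loan 1: monthly rate = 7.65%/12 = 0.0063750; payment = 12,000 × 0.0063750 / (1 − (1+0.0063750)^−36) = £374.10.
Loan 2: monthly rate = 4.5%/12 = 0.0037500; payment = 12,000 × 0.0037500 / (1 − (1+0.0037500)^−36) = £356.96.
Over 12 months: Loan 1 costs 12 × £374.10 + £120.00 = £4,609.20; Loan 2 costs 12 × £356.96 + £180.00 = £4,463.52.
Loan 2 is cheaper by £4,609.20 − £4,463.52 = £145.68.

Loan 2 by £146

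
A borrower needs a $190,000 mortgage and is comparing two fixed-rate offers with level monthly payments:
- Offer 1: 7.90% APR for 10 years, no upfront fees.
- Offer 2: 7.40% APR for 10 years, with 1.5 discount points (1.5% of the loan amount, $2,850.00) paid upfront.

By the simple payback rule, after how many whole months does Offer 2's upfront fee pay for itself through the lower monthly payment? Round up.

Offer 1: at 7.90% the monthly rate is 0.0065833, so the payment is 190,000 × 0.0065833 / (1 − 1.0065833^−120) = $2,295.20.
Offer 2: monthly rate = 7.4%/12 = 0.0061667; payment = 190,000 × 0.0061667 / (1 − (1+0.0061667)^−120) = $2,245.43.
Monthly savings = $2,295.20 − $2,245.43 = $49.77.
Break-even = $2,850.00 / $49.77 = 57.26 → 58 months.

58 months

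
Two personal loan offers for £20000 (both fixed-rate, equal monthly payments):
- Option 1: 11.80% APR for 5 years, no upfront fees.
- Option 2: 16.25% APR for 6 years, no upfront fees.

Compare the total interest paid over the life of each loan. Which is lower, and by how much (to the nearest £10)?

Option 1 by £4,860

Option 1: monthly rate = 11.8%/12 = 0.0098333; payment = 20,000 × 0.0098333 / (1 − (1+0.0098333)^−60) = £442.87.
Total interest on Option 1 = 60 × £442.87 − £20,000 = £6,572.20.
Option 2: at 16.25% the monthly rate is 0.0135417, so the payment is 20,000 × 0.0135417 / (1 − 1.0135417^−72) = £436.59.
Total interest on Option 2 = 72 × £436.59 − £20,000 = £11,434.48.
Option 1 is lower by £4,862.28.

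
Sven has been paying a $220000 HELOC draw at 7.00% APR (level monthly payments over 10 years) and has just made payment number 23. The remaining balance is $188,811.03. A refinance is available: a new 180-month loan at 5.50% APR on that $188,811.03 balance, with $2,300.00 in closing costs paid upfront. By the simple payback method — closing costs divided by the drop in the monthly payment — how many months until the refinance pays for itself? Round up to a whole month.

3 months

Current payment = 220,000 × 7%/12 / (1 − (1+0.0058333)^−120) = $2,554.39.
Refinanced payment = 188,811.03 × 0.0045833 / (1 − (1+0.0045833)^−180) = $1,542.74.
Monthly savings = $2,554.39 − $1,542.74 = $1,011.65.
Break-even = $2,300.00 / $1,011.65 = 2.27 → 3 months.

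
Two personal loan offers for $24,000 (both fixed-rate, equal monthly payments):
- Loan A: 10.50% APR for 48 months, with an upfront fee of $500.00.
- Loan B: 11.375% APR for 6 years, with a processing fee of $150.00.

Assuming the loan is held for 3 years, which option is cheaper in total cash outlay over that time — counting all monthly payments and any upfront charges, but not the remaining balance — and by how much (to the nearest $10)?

Loan B by $5,860

Loan A: at 10.50% the monthly rate is 0.0087500, so the payment is 24,000 × 0.0087500 / (1 − 1.0087500^−48) = $614.48.
Loan B: monthly rate = 11.375%/12 = 0.0094792; payment = 24,000 × 0.0094792 / (1 − (1+0.0094792)^−72) = $461.44.
Over 36 months: Loan A costs 36 × $614.48 + $500.00 = $22,621.28; Loan B costs 36 × $461.44 + $150.00 = $16,761.84.
Loan B is cheaper by $22,621.28 − $16,761.84 = $5,859.44.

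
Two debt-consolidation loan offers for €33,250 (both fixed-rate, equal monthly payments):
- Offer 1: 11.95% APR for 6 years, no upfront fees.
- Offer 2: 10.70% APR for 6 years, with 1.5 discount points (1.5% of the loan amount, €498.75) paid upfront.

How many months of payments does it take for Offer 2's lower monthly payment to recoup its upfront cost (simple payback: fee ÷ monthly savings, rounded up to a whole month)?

Offer 1: monthly rate = 11.95%/12 = 0.0099583; payment = 33,250 × 0.0099583 / (1 − (1+0.0099583)^−72) = €649.18.
Offer 2: at 10.70% the monthly rate is 0.0089167, so the payment is 33,250 × 0.0089167 / (1 − 1.0089167^−72) = €627.79.
Monthly savings = €649.18 − €627.79 = €21.39.
Break-even = €498.75 / €21.39 = 23.32 → 24 months.

24 months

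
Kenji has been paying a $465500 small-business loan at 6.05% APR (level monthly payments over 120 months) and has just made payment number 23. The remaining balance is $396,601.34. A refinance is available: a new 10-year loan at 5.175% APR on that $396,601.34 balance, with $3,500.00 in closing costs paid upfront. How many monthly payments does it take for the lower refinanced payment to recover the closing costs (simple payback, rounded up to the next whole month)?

Current payment = 465,500 × 6.05%/12 / (1 − (1+0.0050417)^−120) = $5,179.70.
Refinanced payment = 396,601.34 × 0.0043125 / (1 − (1+0.0043125)^−120) = $4,240.58.
Monthly savings = $5,179.70 − $4,240.58 = $939.12.
Break-even = $3,500.00 / $939.12 = 3.73 → 4 months.

4 months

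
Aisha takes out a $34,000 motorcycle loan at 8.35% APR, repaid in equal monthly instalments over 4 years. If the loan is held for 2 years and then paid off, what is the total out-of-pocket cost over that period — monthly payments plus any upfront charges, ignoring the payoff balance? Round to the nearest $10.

$20,060

At 8.35% the monthly rate is 0.0069583, so the payment is 34,000 × 0.0069583 / (1 − 1.0069583^−48) = $835.64.
Total outlay = 24 × $835.64 = $20,055.36.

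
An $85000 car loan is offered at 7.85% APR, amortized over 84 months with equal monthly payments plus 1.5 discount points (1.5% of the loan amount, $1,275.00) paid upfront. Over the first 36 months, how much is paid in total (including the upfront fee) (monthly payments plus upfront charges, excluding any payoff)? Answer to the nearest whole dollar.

Monthly rate = 7.85%/12 = 0.0065417; payment = 85,000 × 0.0065417 / (1 − (1+0.0065417)^−84) = $1,318.48.
Total outlay = 36 × $1,318.48 + $1,275.00 = $48,740.28.

$48,740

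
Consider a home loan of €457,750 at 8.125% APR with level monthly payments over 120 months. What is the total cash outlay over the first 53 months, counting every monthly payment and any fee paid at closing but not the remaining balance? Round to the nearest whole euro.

€295,955

At 8.125% the monthly rate is 0.0067708, so the payment is 457,750 × 0.0067708 / (1 − 1.0067708^−120) = €5,584.05.
Total outlay = 53 × €5,584.05 = €295,954.65.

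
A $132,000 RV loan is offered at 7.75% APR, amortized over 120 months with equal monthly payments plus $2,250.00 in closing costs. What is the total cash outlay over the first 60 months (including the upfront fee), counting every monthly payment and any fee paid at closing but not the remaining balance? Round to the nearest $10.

Monthly rate = 7.75%/12 = 0.0064583; payment = 132,000 × 0.0064583 / (1 − (1+0.0064583)^−120) = $1,584.14.
Total outlay = 60 × $1,584.14 + $2,250.00 = $97,298.40.

$97,300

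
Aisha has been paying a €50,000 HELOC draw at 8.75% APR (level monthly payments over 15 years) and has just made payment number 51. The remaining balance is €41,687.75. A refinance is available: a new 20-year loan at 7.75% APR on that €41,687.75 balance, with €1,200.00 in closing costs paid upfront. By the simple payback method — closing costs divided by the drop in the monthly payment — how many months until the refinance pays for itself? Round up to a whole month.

Current payment = 50,000 × 8.75%/12 / (1 − (1+0.0072917)^−180) = €499.72.
Refinanced payment = 41,687.75 × 0.0064583 / (1 − (1+0.0064583)^−240) = €342.23.
Monthly savings = €499.72 − €342.23 = €157.49.
Break-even = €1,200.00 / €157.49 = 7.62 → 8 months.

8 months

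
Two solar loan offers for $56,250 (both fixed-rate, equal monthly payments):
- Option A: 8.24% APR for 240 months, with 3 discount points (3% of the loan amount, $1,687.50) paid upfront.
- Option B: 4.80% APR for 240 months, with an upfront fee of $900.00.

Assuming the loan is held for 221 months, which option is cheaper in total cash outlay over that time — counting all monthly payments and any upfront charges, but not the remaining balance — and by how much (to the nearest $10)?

Option B by $25,960

Option A: monthly rate = 8.24%/12 = 0.0068667; payment = 56,250 × 0.0068667 / (1 − (1+0.0068667)^−240) = $478.93.
Option B: at 4.80% the monthly rate is 0.0040000, so the payment is 56,250 × 0.0040000 / (1 − 1.0040000^−240) = $365.04.
Over 221 months: Option A costs 221 × $478.93 + $1,687.50 = $107,531.03; Option B costs 221 × $365.04 + $900.00 = $81,573.84.
Option B is cheaper by $107,531.03 − $81,573.84 = $25,957.19.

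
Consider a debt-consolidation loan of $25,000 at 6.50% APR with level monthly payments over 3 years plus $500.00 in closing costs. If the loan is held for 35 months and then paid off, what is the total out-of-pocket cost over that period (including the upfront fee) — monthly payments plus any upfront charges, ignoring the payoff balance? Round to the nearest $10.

$27,320

At 6.50% the monthly rate is 0.0054167, so the payment is 25,000 × 0.0054167 / (1 − 1.0054167^−36) = $766.23.
Total outlay = 35 × $766.23 + $500.00 = $27,318.05.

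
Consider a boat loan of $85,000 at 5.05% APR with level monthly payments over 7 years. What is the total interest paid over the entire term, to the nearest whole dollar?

$16,084

At 5.05% the monthly rate is 0.0042083, so the payment is 85,000 × 0.0042083 / (1 − 1.0042083^−84) = $1,203.38.
Total paid = 84 × $1,203.38 = $101,083.92; interest = $101,083.92 − $85,000 = $16,083.92.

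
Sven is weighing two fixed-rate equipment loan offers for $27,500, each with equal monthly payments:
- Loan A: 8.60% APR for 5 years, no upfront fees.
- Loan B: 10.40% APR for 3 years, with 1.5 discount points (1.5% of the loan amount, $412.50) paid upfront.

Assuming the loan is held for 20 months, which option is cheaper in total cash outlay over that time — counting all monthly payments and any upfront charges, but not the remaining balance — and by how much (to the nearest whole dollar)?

Loan A: at 8.60% the monthly rate is 0.0071667, so the payment is 27,500 × 0.0071667 / (1 − 1.0071667^−60) = $565.53.
Loan B: monthly rate = 10.4%/12 = 0.0086667; payment = 27,500 × 0.0086667 / (1 − (1+0.0086667)^−36) = $892.52.
Over 20 months: Loan A costs 20 × $565.53 = $11,310.60; Loan B costs 20 × $892.52 + $412.50 = $18,262.90.
Loan A is cheaper by $18,262.90 − $11,310.60 = $6,952.30.

Loan A by $6,952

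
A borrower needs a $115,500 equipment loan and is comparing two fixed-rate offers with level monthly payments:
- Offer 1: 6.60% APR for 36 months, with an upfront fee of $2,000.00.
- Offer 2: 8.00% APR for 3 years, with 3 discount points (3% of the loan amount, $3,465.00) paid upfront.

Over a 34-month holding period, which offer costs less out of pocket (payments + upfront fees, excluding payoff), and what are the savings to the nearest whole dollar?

Offer 1: at 6.60% the monthly rate is 0.0055000, so the payment is 115,500 × 0.0055000 / (1 − 1.0055000^−36) = $3,545.22.
Offer 2: at 8.00% the monthly rate is 0.0066667, so the payment is 115,500 × 0.0066667 / (1 − 1.0066667^−36) = $3,619.35.
Over 34 months: Offer 1 costs 34 × $3,545.22 + $2,000.00 = $122,537.48; Offer 2 costs 34 × $3,619.35 + $3,465.00 = $126,522.90.
Offer 1 is cheaper by $126,522.90 − $122,537.48 = $3,985.42.

Offer 1 by $3,985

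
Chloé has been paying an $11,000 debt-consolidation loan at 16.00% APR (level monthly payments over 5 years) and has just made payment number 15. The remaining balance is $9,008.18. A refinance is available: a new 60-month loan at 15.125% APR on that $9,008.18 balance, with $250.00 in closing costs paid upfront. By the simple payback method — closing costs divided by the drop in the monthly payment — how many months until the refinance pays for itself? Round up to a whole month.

Current payment = 11,000 × 16%/12 / (1 − (1+0.0133333)^−60) = $267.50.
Refinanced payment = 9,008.18 × 0.0126042 / (1 − (1+0.0126042)^−60) = $214.90.
Monthly savings = $267.50 − $214.90 = $52.60.
Break-even = $250.00 / $52.60 = 4.75 → 5 months.

5 months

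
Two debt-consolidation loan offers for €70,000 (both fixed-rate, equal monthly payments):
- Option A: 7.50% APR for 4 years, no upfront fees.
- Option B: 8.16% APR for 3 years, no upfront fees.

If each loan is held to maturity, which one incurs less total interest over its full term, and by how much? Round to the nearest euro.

Option B by €2,087

Option A: monthly rate = 7.5%/12 = 0.0062500; payment = 70,000 × 0.0062500 / (1 − (1+0.0062500)^−48) = €1,692.52.
Total interest on Option A = 48 × €1,692.52 − €70,000 = €11,240.96.
Option B: monthly rate = 8.16%/12 = 0.0068000; payment = 70,000 × 0.0068000 / (1 − (1+0.0068000)^−36) = €2,198.72.
Total interest on Option B = 36 × €2,198.72 − €70,000 = €9,153.92.
Option B is lower by €2,087.04.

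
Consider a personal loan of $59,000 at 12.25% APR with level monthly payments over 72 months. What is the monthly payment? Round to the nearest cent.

Monthly rate = 12.25%/12 = 0.0102083; payment = 59,000 × 0.0102083 / (1 − (1+0.0102083)^−72) = $1,161.15.

$1,161.15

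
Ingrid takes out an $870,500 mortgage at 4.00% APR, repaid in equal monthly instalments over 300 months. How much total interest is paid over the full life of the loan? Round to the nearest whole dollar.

$507,946

Monthly rate = 4%/12 = 0.0033333; payment = 870,500 × 0.0033333 / (1 − (1+0.0033333)^−300) = $4,594.82.
Total paid = 300 × $4,594.82 = $1,378,446.00; interest = $1,378,446.00 − $870,500 = $507,946.00.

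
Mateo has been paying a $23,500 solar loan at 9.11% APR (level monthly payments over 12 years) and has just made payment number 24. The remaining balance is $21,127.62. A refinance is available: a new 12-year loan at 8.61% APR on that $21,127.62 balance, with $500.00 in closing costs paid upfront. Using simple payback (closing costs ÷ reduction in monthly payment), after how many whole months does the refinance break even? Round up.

16 months

Current payment = 23,500 × 9.11%/12 / (1 − (1+0.0075917)^−144) = $268.90.
Refinanced payment = 21,127.62 × 0.0071750 / (1 − (1+0.0071750)^−144) = $235.82.
Monthly savings = $268.90 − $235.82 = $33.08.
Break-even = $500.00 / $33.08 = 15.11 → 16 months.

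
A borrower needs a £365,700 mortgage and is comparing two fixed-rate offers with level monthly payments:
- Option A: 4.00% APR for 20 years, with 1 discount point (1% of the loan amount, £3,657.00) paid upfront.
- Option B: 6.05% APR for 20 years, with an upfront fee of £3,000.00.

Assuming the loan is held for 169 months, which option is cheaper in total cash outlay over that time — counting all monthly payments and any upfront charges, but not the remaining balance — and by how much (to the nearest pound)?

Option A: at 4.00% the monthly rate is 0.0033333, so the payment is 365,700 × 0.0033333 / (1 − 1.0033333^−240) = £2,216.07.
Option B: monthly rate = 6.05%/12 = 0.0050417; payment = 365,700 × 0.0050417 / (1 − (1+0.0050417)^−240) = £2,630.55.
Over 169 months: Option A costs 169 × £2,216.07 + £3,657.00 = £378,172.83; Option B costs 169 × £2,630.55 + £3,000.00 = £447,562.95.
Option A is cheaper by £447,562.95 − £378,172.83 = £69,390.12.

Option A by £69,390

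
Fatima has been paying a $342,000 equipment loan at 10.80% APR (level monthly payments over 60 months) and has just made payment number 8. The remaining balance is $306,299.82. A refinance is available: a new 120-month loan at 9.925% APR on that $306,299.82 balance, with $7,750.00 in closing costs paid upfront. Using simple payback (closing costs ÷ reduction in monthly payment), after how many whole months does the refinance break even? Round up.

3 months

Current payment = 342,000 × 10.8%/12 / (1 − (1+0.0090000)^−60) = $7,401.84.
Refinanced payment = 306,299.82 × 0.0082708 / (1 − (1+0.0082708)^−120) = $4,035.06.
Monthly savings = $7,401.84 − $4,035.06 = $3,366.78.
Break-even = $7,750.00 / $3,366.78 = 2.30 → 3 months.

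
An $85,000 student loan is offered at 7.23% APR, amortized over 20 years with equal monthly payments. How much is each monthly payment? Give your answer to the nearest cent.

$670.79

Monthly rate = 7.23%/12 = 0.0060250; payment = 85,000 × 0.0060250 / (1 − (1+0.0060250)^−240) = $670.79.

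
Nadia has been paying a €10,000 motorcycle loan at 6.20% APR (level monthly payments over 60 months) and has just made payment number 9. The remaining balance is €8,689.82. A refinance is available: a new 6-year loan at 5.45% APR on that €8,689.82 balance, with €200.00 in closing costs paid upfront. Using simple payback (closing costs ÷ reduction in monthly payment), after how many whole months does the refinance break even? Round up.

Current payment = 10,000 × 6.2%/12 / (1 − (1+0.0051667)^−60) = €194.26.
Refinanced payment = 8,689.82 × 0.0045417 / (1 − (1+0.0045417)^−72) = €141.77.
Monthly savings = €194.26 − €141.77 = €52.49.
Break-even = €200.00 / €52.49 = 3.81 → 4 months.

4 months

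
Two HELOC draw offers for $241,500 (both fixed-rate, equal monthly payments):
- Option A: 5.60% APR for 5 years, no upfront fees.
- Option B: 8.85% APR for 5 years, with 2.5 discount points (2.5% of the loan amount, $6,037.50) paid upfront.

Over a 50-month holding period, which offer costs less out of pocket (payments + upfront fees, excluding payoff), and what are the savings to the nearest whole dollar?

Option A: monthly rate = 5.6%/12 = 0.0046667; payment = 241,500 × 0.0046667 / (1 − (1+0.0046667)^−60) = $4,624.09.
Option B: monthly rate = 8.85%/12 = 0.0073750; payment = 241,500 × 0.0073750 / (1 − (1+0.0073750)^−60) = $4,995.58.
Over 50 months: Option A costs 50 × $4,624.09 = $231,204.50; Option B costs 50 × $4,995.58 + $6,037.50 = $255,816.50.
Option A is cheaper by $255,816.50 − $231,204.50 = $24,612.00.

Option A by $24,612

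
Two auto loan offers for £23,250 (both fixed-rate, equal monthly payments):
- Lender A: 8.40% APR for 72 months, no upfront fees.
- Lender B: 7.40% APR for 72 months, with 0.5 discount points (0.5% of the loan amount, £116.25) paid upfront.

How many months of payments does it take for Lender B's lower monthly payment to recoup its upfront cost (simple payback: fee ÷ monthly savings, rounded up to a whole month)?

Lender A: at 8.40% the monthly rate is 0.0070000, so the payment is 23,250 × 0.0070000 / (1 − 1.0070000^−72) = £412.20.
Lender B: at 7.40% the monthly rate is 0.0061667, so the payment is 23,250 × 0.0061667 / (1 − 1.0061667^−72) = £400.87.
Monthly savings = £412.20 − £400.87 = £11.33.
Break-even = £116.25 / £11.33 = 10.26 → 11 months.

11 months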